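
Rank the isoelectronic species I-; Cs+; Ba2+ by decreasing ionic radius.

All of these have 54 electrons, so size is governed by nuclear charge alone: the more protons, the stronger the pull on the same electron cloud, and the smaller the ion.
Nuclear charges: Ba2+ (Z=56), Cs+ (Z=55), I- (Z=53).
Largest to smallest: I- > Cs+ > Ba2+.

I- > Cs+ > Ba2+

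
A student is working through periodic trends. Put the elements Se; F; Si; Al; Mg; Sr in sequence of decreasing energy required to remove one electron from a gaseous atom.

F, Se, Si, Mg, Al, Sr

F is in period 2, group 17; Mg is in period 3, group 2; Al is in period 3, group 13; Si is in period 3, group 14; Se is in period 4, group 16; Sr is in period 5, group 2.
IE₁ increases left→right with effective nuclear charge and decreases top→bottom as the valence shell moves farther out.
Neither a single period nor a single group — weigh both effects.
Al > Sr: both effects reinforce here, so Al is clearly the higher of the two.
Mg > Al: this pair runs against the simple trend — see the exception note.
Si > Mg: Si lies to the right of Mg in period 3, so the across-period effect alone puts Si higher.
Se > Si: period and group pull opposite ways; the across-period shift dominates (941 vs 786 kJ/mol).
F > Se: relative to Se, both the across-period and down-group shifts push F's first ionization energy up.
Note the exception: Mg has a higher first ionization energy than Al, contrary to the simple trend — Al's single 3p electron is easier to remove than one from Mg's filled 3s².
Tabulated first ionization energy (kJ/mol): F 1681, Mg 738, Al 578, Si 786, Se 941, Sr 550.
So from highest to lowest: F > Se > Si > Mg > Al > Sr.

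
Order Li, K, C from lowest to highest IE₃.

The third ionization energy removes an electron from the +2 ion. For each element: Li²⁺ is already 1 electron into the core; K²⁺ is already 1 electron into the core; C²⁺ still has 2 valence electrons.
Usually core removal costs more than valence removal, but here the competition is close: a tightly held n=2 valence electron can cost more to remove than an n=3 core electron, so the actual values have to decide it.
The numbers (kJ/mol): Li 11815, K 4420, C 4620.
Overall IE_3 order: K < C < Li.

K < C < Li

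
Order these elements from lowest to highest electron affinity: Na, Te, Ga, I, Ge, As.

Na is in period 3, group 1; Ga is in period 4, group 13; Ge is in period 4, group 14; As is in period 4, group 15; Te is in period 5, group 16; I is in period 5, group 17.
EA tends to increase across a period and decrease down a group, though the pattern is less regular than for IE or radius.
Neither a single period nor a single group — weigh both effects.
Na > Ga: period and group pull opposite ways; the down-group shift dominates (53 vs 29 kJ/mol).
As > Na: the two effects oppose for this pair; the across-period effect wins (78 vs 53 kJ/mol).
Ge > As: this pair runs against the simple trend — see the exception note.
Te > Ge: period and group pull opposite ways; the across-period shift dominates (190 vs 119 kJ/mol).
I > Te: both are in period 5; the period trend gives I the larger value.
Note the exception: Ge has a higher electron affinity than As, contrary to the simple trend — adding an electron to As's half-filled 4p³ is unfavourable, so Ge (4p²) has the more exothermic EA.
Approximate values (kJ/mol): Na 53, Ga 29, Ge 119, As 78, Te 190, I 295.
So from lowest to highest: Ga < Na < As < Ge < Te < I.

Ga < Na < As < Ge < Te < I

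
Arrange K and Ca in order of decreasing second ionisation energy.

K, Ca

IE_2 is the cost of taking one more electron from the +1 cation: K⁺ is the bare [Ar] core; Ca⁺ still has 1 valence electron.
Breaking into a closed-shell core is much more expensive than removing a leftover valence electron — K has the largest IE_2 here.
Approximate IE_2 values (kJ/mol): K 3052, Ca 1145.
Putting it together, IE_2: Ca < K.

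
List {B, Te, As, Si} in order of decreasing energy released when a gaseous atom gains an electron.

Te > Si > As > B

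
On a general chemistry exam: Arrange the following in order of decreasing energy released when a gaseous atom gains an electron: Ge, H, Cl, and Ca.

H is in period 1, group 1; Cl is in period 3, group 17; Ca is in period 4, group 2; Ge is in period 4, group 14.
EA tends to increase across a period and decrease down a group, though the pattern is less regular than for IE or radius.
Neither a single period nor a single group — weigh both effects.
H > Ca: the two effects oppose for this pair; the down-group effect wins (73 vs 2 kJ/mol).
Ge > H: period and group pull opposite ways; the across-period shift dominates (119 vs 73 kJ/mol).
Cl > Ge: both effects reinforce here, so Cl is clearly the higher of the two.
Tabulated electron affinity (kJ/mol): H 73, Cl 349, Ca 2, Ge 119.
So from highest to lowest: Cl > Ge > H > Ca.

Cl, Ge, H, Ca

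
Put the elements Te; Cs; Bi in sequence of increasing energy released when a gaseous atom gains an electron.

Electron affinity generally becomes more exothermic across a period toward the halogens and less exothermic down a group.
These span different periods and groups, so the two trends combine.
Bi > Cs: both are in period 6; the period trend gives Bi the larger value.
Te > Bi: relative to Bi, both the across-period and down-group shifts push Te's electron affinity up.
For reference (kJ/mol): Te 190, Cs 46, Bi 91.
So from lowest to highest: Cs < Bi < Te.

Cs, Bi, Te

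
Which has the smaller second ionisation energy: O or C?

IE_2 is the cost of taking one more electron from the +1 cation: O⁺ still has 5 valence electrons; C⁺ still has 3 valence electrons.
All are still removing valence electrons, so compare the +1 ions as you would atoms: IE_2 generally rises across a period (higher Z_eff) and falls down a group (larger shell), subject to the usual subshell exceptions.
Valence configurations: O⁺ [He]2s²2p³, C⁺ [He]2s²2p¹.
The numbers (kJ/mol): O 3388, C 2353.
So the second ionization energies run C < O.

C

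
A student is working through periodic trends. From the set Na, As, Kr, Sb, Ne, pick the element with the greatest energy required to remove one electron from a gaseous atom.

Ne

Ne is in period 2, group 18; Na is in period 3, group 1; As is in period 4, group 15; Kr is in period 4, group 18; Sb is in period 5, group 15.
Across a period the outer electron is held more tightly (higher IE₁); down a group it sits in a higher shell, more shielded, and comes off more easily.
Here both period and group differ, so the two effects have to be weighed against each other.
Sb > Na: period and group pull opposite ways; the across-period shift dominates (831 vs 496 kJ/mol).
As > Sb: As sits above Sb in group 15, so the down-group effect alone puts As higher.
Kr > As: both are in period 4; the period trend gives Kr the larger value.
Ne > Kr: Ne sits above Kr in group 18, so the down-group effect alone puts Ne higher.
Tabulated first ionization energy (kJ/mol): Ne 2081, Na 496, As 947, Kr 1351, Sb 831.
The greatest energy required to remove one electron from a gaseous atom among these belongs to Ne.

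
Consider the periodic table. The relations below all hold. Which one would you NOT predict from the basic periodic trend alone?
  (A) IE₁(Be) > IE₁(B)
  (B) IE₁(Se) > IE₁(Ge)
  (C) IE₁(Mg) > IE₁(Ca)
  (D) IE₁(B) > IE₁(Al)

(A)

The general trend: IE₁ increases across a period and decreases down a group.
(A) Be (period 2, group 2) vs B (period 2, group 13): the stated order contradicts the simple trend.
(B) Se (period 4, group 16) vs Ge (period 4, group 14): the stated order agrees with the simple trend.
(C) Mg (period 3, group 2) vs Ca (period 4, group 2): the stated order agrees with the simple trend.
(D) B (period 2, group 13) vs Al (period 3, group 13): the stated order agrees with the simple trend.
The exception is (A): removing B's lone 2p electron is easier than breaking Be's filled 2s².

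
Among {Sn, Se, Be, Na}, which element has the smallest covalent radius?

Radius decreases left→right (rising Z_eff, same n) and increases top→bottom (higher n).
These span different periods and groups, so the two trends combine.
Se > Be: the two effects oppose for this pair; the down-group effect wins (116 vs 102 pm).
Sn > Se: relative to Se, both the across-period and down-group shifts push Sn's atomic radius up.
Na > Sn: the two effects oppose for this pair; the across-period effect wins (155 vs 140 pm).
Approximate values (pm): Be 102, Na 155, Se 116, Sn 140.
The smallest covalent radius among these belongs to Be.

Be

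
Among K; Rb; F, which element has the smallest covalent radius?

F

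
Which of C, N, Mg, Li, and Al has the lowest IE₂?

Mg

The second ionization energy removes an electron from the +1 ion. For each element: C⁺ still has 3 valence electrons; N⁺ still has 4 valence electrons; Mg⁺ still has 1 valence electron; Li⁺ is the bare [He] core; Al⁺ still has 2 valence electrons.
Breaking into a closed-shell core is much more expensive than removing a leftover valence electron — Li has the largest IE_2 here.
Valence configurations: C⁺ [He]2s²2p¹, N⁺ [He]2s²2p², Mg⁺ [Ne]3s¹, Al⁺ [Ne]3s².
Approximate IE_2 values (kJ/mol): C 2353, N 2856, Mg 1451, Li 7298, Al 1817.
Hence IE_2: Mg < Al < C < N < Li.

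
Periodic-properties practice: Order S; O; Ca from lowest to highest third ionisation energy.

S, Ca, O

IE_3 is the cost of taking one more electron from the +2 cation: S²⁺ still has 4 valence electrons; O²⁺ still has 4 valence electrons; Ca²⁺ is the bare [Ar] core.
Usually core removal costs more than valence removal, but here the competition is close: a tightly held n=2 valence electron can cost more to remove than an n=3 core electron, so the actual values have to decide it.
Valence configurations: S²⁺ [Ne]3s²3p², O²⁺ [He]2s²2p².
Approximate IE_3 values (kJ/mol): S 3357, O 5300, Ca 4912.
Hence IE_3: S < Ca < O.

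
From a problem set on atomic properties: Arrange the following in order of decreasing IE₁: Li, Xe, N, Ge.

N > Xe > Ge > Li

Removing the outermost electron gets harder across a period and easier down a group.
Neither a single period nor a single group — weigh both effects.
Ge > Li: period and group pull opposite ways; the across-period shift dominates (762 vs 520 kJ/mol).
Xe > Ge: the two effects oppose for this pair; the across-period effect wins (1170 vs 762 kJ/mol).
N > Xe: period and group pull opposite ways; the down-group shift dominates (1402 vs 1170 kJ/mol).
Tabulated first ionization energy (kJ/mol): Li 520, N 1402, Ge 762, Xe 1170.
So from highest to lowest: N > Xe > Ge > Li.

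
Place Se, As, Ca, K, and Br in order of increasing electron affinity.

Adding an electron releases more energy for atoms nearer the top right (short of the noble gases).
All lie in period 4; the across-period trend (electron affinity increases left to right) applies, with the exception below.
Note the exception: K has a higher electron affinity than Ca, contrary to the simple trend — adding an electron to Ca (ns²) has to open a new, higher-energy np subshell, which is unfavourable.
Approximate values (kJ/mol): K 48, Ca 2, As 78, Se 195, Br 325.
So from lowest to highest: Ca < K < As < Se < Br.

Ca < K < As < Se < Br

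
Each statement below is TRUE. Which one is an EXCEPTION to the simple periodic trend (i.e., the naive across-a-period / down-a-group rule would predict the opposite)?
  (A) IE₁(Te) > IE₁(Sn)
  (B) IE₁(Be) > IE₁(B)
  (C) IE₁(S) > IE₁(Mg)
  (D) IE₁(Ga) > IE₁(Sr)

The general trend: first ionization energy increases across a period and decreases down a group.
(A) Te (period 5, group 16) vs Sn (period 5, group 14): the stated order agrees with the simple trend.
(B) Be (period 2, group 2) vs B (period 2, group 13): the stated order contradicts the simple trend.
(C) S (period 3, group 16) vs Mg (period 3, group 2): the stated order agrees with the simple trend.
(D) Ga (period 4, group 13) vs Sr (period 5, group 2): the stated order agrees with the simple trend.
The exception is (B): removing B's lone 2p electron is easier than breaking Be's filled 2s².

(B)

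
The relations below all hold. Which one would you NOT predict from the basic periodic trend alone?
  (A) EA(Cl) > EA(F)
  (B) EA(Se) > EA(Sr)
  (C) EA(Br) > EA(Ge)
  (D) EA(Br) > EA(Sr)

The general trend: electron affinity increases across a period and decreases down a group.
(A) Cl (period 3, group 17) vs F (period 2, group 17): the stated order contradicts the simple trend.
(B) Se (period 4, group 16) vs Sr (period 5, group 2): the stated order agrees with the simple trend.
(C) Br (period 4, group 17) vs Ge (period 4, group 14): the stated order agrees with the simple trend.
(D) Br (period 4, group 17) vs Sr (period 5, group 2): the stated order agrees with the simple trend.
The exception is (A): F's small 2p subshell makes the incoming electron feel strong e⁻–e⁻ repulsion, so Cl actually releases more energy on gaining an electron.

(A)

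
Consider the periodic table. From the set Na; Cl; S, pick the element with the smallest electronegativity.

Na is in period 3, group 1; S is in period 3, group 16; Cl is in period 3, group 17.
EN rises left→right (higher Z_eff, smaller atoms) and falls top→bottom (larger, more shielded atoms).
All lie in period 3, so electronegativity increases left to right.
The smallest electronegativity among these belongs to Na.

Na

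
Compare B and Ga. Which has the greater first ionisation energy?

B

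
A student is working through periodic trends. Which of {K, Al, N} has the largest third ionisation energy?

After 2 electrons have been removed, what remains? K²⁺ is already 1 electron into the core; Al²⁺ still has 1 valence electron; N²⁺ still has 3 valence electrons.
Usually core removal costs more than valence removal, but here the competition is close: a tightly held n=2 valence electron can cost more to remove than an n=3 core electron, so the actual values have to decide it.
Valence configurations: Al²⁺ [Ne]3s¹, N²⁺ [He]2s²2p¹.
Tabulated IE_3 (kJ/mol): K 4420, Al 2745, N 4578.
Putting it together, IE_3: Al < K < N.

N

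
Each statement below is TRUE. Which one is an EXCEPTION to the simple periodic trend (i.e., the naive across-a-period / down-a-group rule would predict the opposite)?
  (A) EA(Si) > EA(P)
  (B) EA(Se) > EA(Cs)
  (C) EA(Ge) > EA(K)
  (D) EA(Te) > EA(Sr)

(A)

The general trend: electron affinity increases across a period and decreases down a group.
(A) Si (period 3, group 14) vs P (period 3, group 15): the stated order contradicts the simple trend.
(B) Se (period 4, group 16) vs Cs (period 6, group 1): the stated order agrees with the simple trend.
(C) Ge (period 4, group 14) vs K (period 4, group 1): the stated order agrees with the simple trend.
(D) Te (period 5, group 16) vs Sr (period 5, group 2): the stated order agrees with the simple trend.
The exception is (A): adding an electron to P's half-filled 3p³ is unfavourable, so Si (3p²) has the more exothermic EA.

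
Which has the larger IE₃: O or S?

O

The third ionization energy removes an electron from the +2 ion. For each element: O²⁺ still has 4 valence electrons; S²⁺ still has 4 valence electrons.
All are still removing valence electrons, so compare the +2 ions as you would atoms: IE_3 generally rises across a period (higher Z_eff) and falls down a group (larger shell), subject to the usual subshell exceptions.
Valence configurations: O²⁺ [He]2s²2p², S²⁺ [Ne]3s²3p².
Tabulated IE_3 (kJ/mol): O 5300, S 3357.
So the third ionization energies run S < O.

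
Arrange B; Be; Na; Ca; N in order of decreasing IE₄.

IE_4 is the cost of taking one more electron from the +3 cation: B³⁺ is the bare [He] core; Be³⁺ is already 1 electron into the core; Na³⁺ is already 2 electrons into the core; Ca³⁺ is already 1 electron into the core; N³⁺ still has 2 valence electrons.
Usually core removal costs more than valence removal, but here the competition is close: a tightly held n=2 valence electron can cost more to remove than an n=3 core electron, so the actual values have to decide it.
Tabulated IE_4 (kJ/mol): B 25026, Be 21007, Na 9543, Ca 6491, N 7475.
Putting it together, IE_4: Ca < N < Na < Be < B.

B > Be > Na > N > Ca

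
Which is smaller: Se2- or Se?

Se

Forming Se2- adds 2 electrons to Se. More electron–electron repulsion in the same shell, with unchanged nuclear charge, lets the cloud expand.
An anion is larger than its parent atom: Se2- > Se.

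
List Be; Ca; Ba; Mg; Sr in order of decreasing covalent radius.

Ba > Sr > Ca > Mg > Be

Be is in period 2, group 2; Mg is in period 3, group 2; Ca is in period 4, group 2; Sr is in period 5, group 2; Ba is in period 6, group 2.
Moving right in a period, electrons are added to the same shell under a stronger nuclear pull, so atoms get smaller; moving down, a new shell is opened and atoms get larger.
All are in group 2, so atomic radius increases down the group.
So from largest to smallest: Ba > Sr > Ca > Mg > Be.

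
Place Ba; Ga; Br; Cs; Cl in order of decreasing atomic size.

Cl is in period 3, group 17; Ga is in period 4, group 13; Br is in period 4, group 17; Cs is in period 6, group 1; Ba is in period 6, group 2.
Across a period the added protons contract the valence shell; down a group each new principal shell makes the atom larger.
These span different periods and groups, so the two trends combine.
Br > Cl: Br sits below Cl in group 17, so the down-group effect alone puts Br larger.
Ga > Br: Ga lies to the left of Br in period 4, so the across-period effect alone puts Ga larger.
Ba > Ga: relative to Ga, both the across-period and down-group shifts push Ba's atomic radius up.
Cs > Ba: Cs lies to the left of Ba in period 6, so the across-period effect alone puts Cs larger.
For reference (pm): Cl 99, Ga 124, Br 114, Cs 232, Ba 196.
So from largest to smallest: Cs > Ba > Ga > Br > Cl.

Cs > Ba > Ga > Br > Cl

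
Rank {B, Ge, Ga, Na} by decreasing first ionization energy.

B is in period 2, group 13; Na is in period 3, group 1; Ga is in period 4, group 13; Ge is in period 4, group 14.
Removing the outermost electron gets harder across a period and easier down a group.
Neither a single period nor a single group — weigh both effects.
Ga > Na: period and group pull opposite ways; the across-period shift dominates (579 vs 496 kJ/mol).
Ge > Ga: both are in period 4; the period trend gives Ge the larger value.
B > Ge: the two effects oppose for this pair; the down-group effect wins (801 vs 762 kJ/mol).
For reference (kJ/mol): B 801, Na 496, Ga 579, Ge 762.
So from highest to lowest: B > Ge > Ga > Na.

B, Ge, Ga, Na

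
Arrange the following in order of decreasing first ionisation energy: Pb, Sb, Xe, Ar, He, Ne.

He > Ne > Ar > Xe > Sb > Pb

He is in period 1, group 18; Ne is in period 2, group 18; Ar is in period 3, group 18; Sb is in period 5, group 15; Xe is in period 5, group 18; Pb is in period 6, group 14.
Across a period the outer electron is held more tightly (higher IE₁); down a group it sits in a higher shell, more shielded, and comes off more easily.
Neither a single period nor a single group — weigh both effects.
Sb > Pb: both effects reinforce here, so Sb is clearly the higher of the two.
Xe > Sb: Xe lies to the right of Sb in period 5, so the across-period effect alone puts Xe higher.
Ar > Xe: they share group 18; the group trend gives Ar the larger value.
Ne > Ar: they share group 18; the group trend gives Ne the larger value.
He > Ne: they share group 18; the group trend gives He the larger value.
Approximate values (kJ/mol): He 2372, Ne 2081, Ar 1521, Sb 831, Xe 1170, Pb 716.
So from highest to lowest: He > Ne > Ar > Xe > Sb > Pb.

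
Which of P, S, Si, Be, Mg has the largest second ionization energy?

IE_2 is the cost of taking one more electron from the +1 cation: P⁺ still has 4 valence electrons; S⁺ still has 5 valence electrons; Si⁺ still has 3 valence electrons; Be⁺ still has 1 valence electron; Mg⁺ still has 1 valence electron.
All are still removing valence electrons, so compare the +1 ions as you would atoms: IE_2 generally rises across a period (higher Z_eff) and falls down a group (larger shell), subject to the usual subshell exceptions.
Valence configurations: P⁺ [Ne]3s²3p², S⁺ [Ne]3s²3p³, Si⁺ [Ne]3s²3p¹, Be⁺ [He]2s¹, Mg⁺ [Ne]3s¹.
The numbers (kJ/mol): P 1907, S 2252, Si 1577, Be 1757, Mg 1451.
Hence IE_2: Mg < Si < Be < P < S.

S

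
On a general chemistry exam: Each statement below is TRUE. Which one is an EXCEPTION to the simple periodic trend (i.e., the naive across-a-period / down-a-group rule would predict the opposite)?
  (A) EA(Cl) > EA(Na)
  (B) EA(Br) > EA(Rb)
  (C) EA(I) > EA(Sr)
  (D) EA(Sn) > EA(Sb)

The general trend: electron affinity increases across a period and decreases down a group.
(A) Cl (period 3, group 17) vs Na (period 3, group 1): the stated order agrees with the simple trend.
(B) Br (period 4, group 17) vs Rb (period 5, group 1): the stated order agrees with the simple trend.
(C) I (period 5, group 17) vs Sr (period 5, group 2): the stated order agrees with the simple trend.
(D) Sn (period 5, group 14) vs Sb (period 5, group 15): the stated order contradicts the simple trend.
The exception is (D): adding an electron to Sb's half-filled 5p³ is unfavourable, so Sn has the more exothermic EA.

(D)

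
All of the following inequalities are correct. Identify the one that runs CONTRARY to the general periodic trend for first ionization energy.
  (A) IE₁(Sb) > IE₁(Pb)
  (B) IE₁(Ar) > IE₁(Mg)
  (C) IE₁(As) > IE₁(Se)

(C)

The general trend: first ionization energy increases across a period and decreases down a group.
(A) Sb (period 5, group 15) vs Pb (period 6, group 14): the stated order agrees with the simple trend.
(B) Ar (period 3, group 18) vs Mg (period 3, group 2): the stated order agrees with the simple trend.
(C) As (period 4, group 15) vs Se (period 4, group 16): the stated order contradicts the simple trend.
The exception is (C): Se (4p⁴) ionizes more easily than half-filled As (4p³).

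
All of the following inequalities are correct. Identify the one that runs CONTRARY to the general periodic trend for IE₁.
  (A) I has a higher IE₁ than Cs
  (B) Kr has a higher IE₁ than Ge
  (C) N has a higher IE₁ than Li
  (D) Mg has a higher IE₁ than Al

The general trend: IE₁ increases across a period and decreases down a group.
(A) I (period 5, group 17) vs Cs (period 6, group 1): the stated order agrees with the simple trend.
(B) Kr (period 4, group 18) vs Ge (period 4, group 14): the stated order agrees with the simple trend.
(C) N (period 2, group 15) vs Li (period 2, group 1): the stated order agrees with the simple trend.
(D) Mg (period 3, group 2) vs Al (period 3, group 13): the stated order contradicts the simple trend.
The exception is (D): Al's single 3p electron is easier to remove than one from Mg's filled 3s².

(D)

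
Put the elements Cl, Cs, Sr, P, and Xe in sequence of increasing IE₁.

Cs < Sr < P < Xe < Cl

Across a period the outer electron is held more tightly (higher IE₁); down a group it sits in a higher shell, more shielded, and comes off more easily.
These span different periods and groups, so the two trends combine.
Sr > Cs: relative to Cs, both the across-period and down-group shifts push Sr's first ionization energy up.
P > Sr: both effects reinforce here, so P is clearly the higher of the two.
Xe > P: period and group pull opposite ways; the across-period shift dominates (1170 vs 1012 kJ/mol).
Cl > Xe: period and group pull opposite ways; the down-group shift dominates (1251 vs 1170 kJ/mol).
Tabulated first ionization energy (kJ/mol): P 1012, Cl 1251, Sr 550, Xe 1170, Cs 376.
So from lowest to highest: Cs < Sr < P < Xe < Cl.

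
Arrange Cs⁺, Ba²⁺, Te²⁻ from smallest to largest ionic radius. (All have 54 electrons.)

Ba²⁺ < Cs⁺ < Te²⁻

All of these have 54 electrons, so size is governed by nuclear charge alone: the more protons, the stronger the pull on the same electron cloud, and the smaller the ion.
Nuclear charges: Ba²⁺ (Z=56), Cs⁺ (Z=55), Te²⁻ (Z=52).
Smallest to largest: Ba²⁺ < Cs⁺ < Te²⁻.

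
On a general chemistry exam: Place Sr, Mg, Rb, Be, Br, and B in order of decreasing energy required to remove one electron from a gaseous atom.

IE₁ increases left→right with effective nuclear charge and decreases top→bottom as the valence shell moves farther out.
These span different periods and groups, so the two trends combine.
Sr > Rb: both are in period 5; the period trend gives Sr the larger value.
Mg > Sr: they share group 2; the group trend gives Mg the larger value.
B > Mg: relative to Mg, both the across-period and down-group shifts push B's first ionization energy up.
Be > B: this pair runs against the simple trend — see the exception note.
Br > Be: the two effects oppose for this pair; the across-period effect wins (1140 vs 900 kJ/mol).
Note the exception: Be has a higher first ionization energy than B, contrary to the simple trend — removing B's lone 2p electron is easier than breaking Be's filled 2s².
Approximate values (kJ/mol): Be 900, B 801, Mg 738, Br 1140, Rb 403, Sr 550.
So from highest to lowest: Br > Be > B > Mg > Sr > Rb.

Br, Be, B, Mg, Sr, Rb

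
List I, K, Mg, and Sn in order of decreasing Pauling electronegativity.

I, Sn, Mg, K

Mg is in period 3, group 2; K is in period 4, group 1; Sn is in period 5, group 14; I is in period 5, group 17.
Smaller atoms with higher effective nuclear charge are more electronegative.
Neither a single period nor a single group — weigh both effects.
Mg > K: both effects reinforce here, so Mg is clearly the higher of the two.
Sn > Mg: period and group pull opposite ways; the across-period shift dominates (1.96 vs 1.31).
I > Sn: both are in period 5; the period trend gives I the larger value.
Tabulated electronegativity (Pauling): Mg 1.31, K 0.82, Sn 1.96, I 2.66.
So from highest to lowest: I > Sn > Mg > K.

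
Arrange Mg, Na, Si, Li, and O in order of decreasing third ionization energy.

Li > Mg > Na > O > Si

After 2 electrons have been removed, what remains? Mg²⁺ is the bare [Ne] core; Na²⁺ is already 1 electron into the core; Si²⁺ still has 2 valence electrons; Li²⁺ is already 1 electron into the core; O²⁺ still has 4 valence electrons.
Pulling an electron out of a noble-gas core costs far more than removing a remaining valence electron, so Na, Mg and Li sit at the high end of IE_3.
Valence configurations: Si²⁺ [Ne]3s², O²⁺ [He]2s²2p².
Tabulated IE_3 (kJ/mol): Mg 7733, Na 6910, Si 3232, Li 11815, O 5300.
So the third ionization energies run Si < O < Na < Mg < Li.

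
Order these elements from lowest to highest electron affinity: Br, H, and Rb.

Rb < H < Br

Atoms with high Z_eff and room in the valence shell (especially the halogens) have the most exothermic electron affinities.
Neither a single period nor a single group — weigh both effects.
H > Rb: H sits above Rb in group 1, so the down-group effect alone puts H higher.
Br > H: period and group pull opposite ways; the across-period shift dominates (325 vs 73 kJ/mol).
Tabulated electron affinity (kJ/mol): H 73, Br 325, Rb 47.
So from lowest to highest: Rb < H < Br.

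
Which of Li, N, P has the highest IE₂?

IE_2 is the cost of taking one more electron from the +1 cation: Li⁺ is the bare [He] core; N⁺ still has 4 valence electrons; P⁺ still has 4 valence electrons.
Pulling an electron out of a noble-gas core costs far more than removing a remaining valence electron, so Li sits at the high end of IE_2.
Valence configurations: N⁺ [He]2s²2p², P⁺ [Ne]3s²3p².
Approximate IE_2 values (kJ/mol): Li 7298, N 2856, P 1907.
Overall IE_2 order: P < N < Li.

Li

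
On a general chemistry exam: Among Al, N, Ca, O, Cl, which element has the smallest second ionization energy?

Ca

IE_2 is the cost of taking one more electron from the +1 cation: Al⁺ still has 2 valence electrons; N⁺ still has 4 valence electrons; Ca⁺ still has 1 valence electron; O⁺ still has 5 valence electrons; Cl⁺ still has 6 valence electrons.
All are still removing valence electrons, so compare the +1 ions as you would atoms: IE_2 generally rises across a period (higher Z_eff) and falls down a group (larger shell), subject to the usual subshell exceptions.
Valence configurations: Al⁺ [Ne]3s², N⁺ [He]2s²2p², Ca⁺ [Ar]4s¹, O⁺ [He]2s²2p³, Cl⁺ [Ne]3s²3p⁴.
Approximate IE_2 values (kJ/mol): Al 1817, N 2856, Ca 1145, O 3388, Cl 2298.
Putting it together, IE_2: Ca < Al < Cl < N < O.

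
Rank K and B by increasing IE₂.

B, K

The second ionization energy removes an electron from the +1 ion. For each element: K⁺ is the bare [Ar] core; B⁺ still has 2 valence electrons.
Core electrons are held far more tightly than valence electrons, so K tops the IE_2 order.
Tabulated IE_2 (kJ/mol): K 3052, B 2427.
Putting it together, IE_2: B < K.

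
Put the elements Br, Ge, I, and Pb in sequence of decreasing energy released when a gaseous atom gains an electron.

Br > I > Ge > Pb

Atoms with high Z_eff and room in the valence shell (especially the halogens) have the most exothermic electron affinities.
Here both period and group differ, so the two effects have to be weighed against each other.
Ge > Pb: Ge sits above Pb in group 14, so the down-group effect alone puts Ge higher.
I > Ge: period and group pull opposite ways; the across-period shift dominates (295 vs 119 kJ/mol).
Br > I: they share group 17; the group trend gives Br the larger value.
Tabulated electron affinity (kJ/mol): Ge 119, Br 325, I 295, Pb 35.
So from highest to lowest: Br > I > Ge > Pb.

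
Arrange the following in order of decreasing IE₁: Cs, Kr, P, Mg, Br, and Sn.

Mg is in period 3, group 2; P is in period 3, group 15; Br is in period 4, group 17; Kr is in period 4, group 18; Sn is in period 5, group 14; Cs is in period 6, group 1.
Across a period the outer electron is held more tightly (higher IE₁); down a group it sits in a higher shell, more shielded, and comes off more easily.
Here both period and group differ, so the two effects have to be weighed against each other.
Sn > Cs: relative to Cs, both the across-period and down-group shifts push Sn's first ionization energy up.
Mg > Sn: period and group pull opposite ways; the down-group shift dominates (738 vs 709 kJ/mol).
P > Mg: both are in period 3; the period trend gives P the larger value.
Br > P: period and group pull opposite ways; the across-period shift dominates (1140 vs 1012 kJ/mol).
Kr > Br: both are in period 4; the period trend gives Kr the larger value.
For reference (kJ/mol): Mg 738, P 1012, Br 1140, Kr 1351, Sn 709, Cs 376.
So from highest to lowest: Kr > Br > P > Mg > Sn > Cs.

Kr > Br > P > Mg > Sn > Cs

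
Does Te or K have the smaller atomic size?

Te

K is in period 4, group 1; Te is in period 5, group 16.
Radius decreases left→right (rising Z_eff, same n) and increases top→bottom (higher n).
These span different periods and groups, so the two trends combine.
K > Te: period and group pull opposite ways; the across-period shift dominates (196 vs 136 pm).
For reference (pm): K 196, Te 136.
So Te has the smaller atomic size (Te < K).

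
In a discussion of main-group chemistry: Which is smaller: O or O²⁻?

Forming O²⁻ adds 2 electrons to O. More electron–electron repulsion in the same shell, with unchanged nuclear charge, lets the cloud expand.
An anion is larger than its parent atom: O²⁻ > O.

O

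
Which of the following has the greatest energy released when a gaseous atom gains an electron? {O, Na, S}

S

O is in period 2, group 16; Na is in period 3, group 1; S is in period 3, group 16.
Electron affinity generally becomes more exothermic across a period toward the halogens and less exothermic down a group.
Neither a single period nor a single group — weigh both effects.
O > Na: relative to Na, both the across-period and down-group shifts push O's electron affinity up.
S > O: this pair runs against the simple trend — see the exception note.
Note the exception: S has a higher electron affinity than O, contrary to the simple trend — the compact 2p subshell of O repels the added electron more than S's larger 3p does.
Approximate values (kJ/mol): O 141, Na 53, S 200.
The greatest energy released when a gaseous atom gains an electron among these belongs to S.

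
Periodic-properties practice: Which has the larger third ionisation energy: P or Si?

IE_3 is the cost of taking one more electron from the +2 cation: P²⁺ still has 3 valence electrons; Si²⁺ still has 2 valence electrons.
All are still removing valence electrons, so compare the +2 ions as you would atoms: IE_3 generally rises across a period (higher Z_eff) and falls down a group (larger shell), subject to the usual subshell exceptions.
Valence configurations: P²⁺ [Ne]3s²3p¹, Si²⁺ [Ne]3s².
P²⁺ loses a lone 3p electron whereas Si²⁺ must break into a filled 3s² pair, so IE_3(Si) > IE_3(P) even though P has the higher nuclear charge.
The numbers (kJ/mol): P 2914, Si 3232.
Overall IE_3 order: P < Si.

Si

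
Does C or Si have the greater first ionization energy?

C

C is in period 2, group 14; Si is in period 3, group 14.
Across a period the outer electron is held more tightly (higher IE₁); down a group it sits in a higher shell, more shielded, and comes off more easily.
All are in group 14, so first ionization energy increases up the group.
So C has the greater first ionization energy (C > Si).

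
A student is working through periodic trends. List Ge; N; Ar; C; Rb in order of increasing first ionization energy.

IE₁ increases left→right with effective nuclear charge and decreases top→bottom as the valence shell moves farther out.
These span different periods and groups, so the two trends combine.
Ge > Rb: relative to Rb, both the across-period and down-group shifts push Ge's first ionization energy up.
C > Ge: they share group 14; the group trend gives C the larger value.
N > C: N lies to the right of C in period 2, so the across-period effect alone puts N higher.
Ar > N: period and group pull opposite ways; the across-period shift dominates (1521 vs 1402 kJ/mol).
Approximate values (kJ/mol): C 1086, N 1402, Ar 1521, Ge 762, Rb 403.
So from lowest to highest: Rb < Ge < C < N < Ar.

Rb < Ge < C < N < Ar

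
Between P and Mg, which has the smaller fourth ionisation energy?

The fourth ionization energy removes an electron from the +3 ion. For each element: P³⁺ still has 2 valence electrons; Mg³⁺ is already 1 electron into the core.
Pulling an electron out of a noble-gas core costs far more than removing a remaining valence electron, so Mg sits at the high end of IE_4.
The numbers (kJ/mol): P 4964, Mg 10543.
So the fourth ionization energies run P < Mg.

P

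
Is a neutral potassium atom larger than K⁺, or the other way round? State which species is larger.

Forming K⁺ removes 1 electron from K. Fewer electrons for the same nuclear charge means less shielding and a higher Z_eff on the remaining electrons, and for main-group metals the entire outer shell is lost.
A cation is smaller than its parent atom: K⁺ < K.

K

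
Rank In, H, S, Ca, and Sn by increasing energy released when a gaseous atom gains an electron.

H is in period 1, group 1; S is in period 3, group 16; Ca is in period 4, group 2; In is in period 5, group 13; Sn is in period 5, group 14.
EA tends to increase across a period and decrease down a group, though the pattern is less regular than for IE or radius.
Neither a single period nor a single group — weigh both effects.
In > Ca: period and group pull opposite ways; the across-period shift dominates (29 vs 2 kJ/mol).
H > In: the two effects oppose for this pair; the down-group effect wins (73 vs 29 kJ/mol).
Sn > H: period and group pull opposite ways; the across-period shift dominates (107 vs 73 kJ/mol).
S > Sn: relative to Sn, both the across-period and down-group shifts push S's electron affinity up.
Tabulated electron affinity (kJ/mol): H 73, S 200, Ca 2, In 29, Sn 107.
So from lowest to highest: Ca < In < H < Sn < S.

Ca, In, H, Sn, S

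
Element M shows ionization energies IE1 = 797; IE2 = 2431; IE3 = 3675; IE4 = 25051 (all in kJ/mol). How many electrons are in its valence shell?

3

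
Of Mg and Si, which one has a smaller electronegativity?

Mg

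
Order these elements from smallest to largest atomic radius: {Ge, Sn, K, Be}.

Be < Ge < Sn < K

Be is in period 2, group 2; K is in period 4, group 1; Ge is in period 4, group 14; Sn is in period 5, group 14.
Radius decreases left→right (rising Z_eff, same n) and increases top→bottom (higher n).
These span different periods and groups, so the two trends combine.
Ge > Be: period and group pull opposite ways; the down-group shift dominates (121 vs 102 pm).
Sn > Ge: Sn sits below Ge in group 14, so the down-group effect alone puts Sn larger.
K > Sn: the two effects oppose for this pair; the across-period effect wins (196 vs 140 pm).
For reference (pm): Be 102, K 196, Ge 121, Sn 140.
So from smallest to largest: Be < Ge < Sn < K.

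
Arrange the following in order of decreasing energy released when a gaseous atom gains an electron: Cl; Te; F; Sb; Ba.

EA tends to increase across a period and decrease down a group, though the pattern is less regular than for IE or radius.
These span different periods and groups, so the two trends combine.
Sb > Ba: relative to Ba, both the across-period and down-group shifts push Sb's electron affinity up.
Te > Sb: both are in period 5; the period trend gives Te the larger value.
F > Te: both effects reinforce here, so F is clearly the higher of the two.
Cl > F: this pair runs against the simple trend — see the exception note.
Note the exception: Cl has a higher electron affinity than F, contrary to the simple trend — F's small 2p subshell makes the incoming electron feel strong e⁻–e⁻ repulsion, so Cl actually releases more energy on gaining an electron.
Tabulated electron affinity (kJ/mol): F 328, Cl 349, Sb 103, Te 190, Ba 14.
So from highest to lowest: Cl > F > Te > Sb > Ba.

Cl, F, Te, Sb, Ba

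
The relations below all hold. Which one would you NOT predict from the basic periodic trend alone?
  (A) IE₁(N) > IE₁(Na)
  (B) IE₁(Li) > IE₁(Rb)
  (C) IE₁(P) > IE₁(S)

The general trend: first ionization energy increases across a period and decreases down a group.
(A) N (period 2, group 15) vs Na (period 3, group 1): the stated order agrees with the simple trend.
(B) Li (period 2, group 1) vs Rb (period 5, group 1): the stated order agrees with the simple trend.
(C) P (period 3, group 15) vs S (period 3, group 16): the stated order contradicts the simple trend.
The exception is (C): S (3p⁴) ionizes more easily than half-filled P (3p³) because the paired 3p electron in S is pushed out by e⁻–e⁻ repulsion.

(C)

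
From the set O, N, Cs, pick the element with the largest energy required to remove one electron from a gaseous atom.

Removing the outermost electron gets harder across a period and easier down a group.
Here both period and group differ, so the two effects have to be weighed against each other.
O > Cs: relative to Cs, both the across-period and down-group shifts push O's first ionization energy up.
N > O: this pair runs against the simple trend — see the exception note.
Note the exception: N has a higher first ionization energy than O, contrary to the simple trend — pairing an electron in O's 2p⁴ costs repulsion energy, so O ionizes more easily than half-filled N (2p³).
Approximate values (kJ/mol): N 1402, O 1314, Cs 376.
The largest energy required to remove one electron from a gaseous atom among these belongs to N.

N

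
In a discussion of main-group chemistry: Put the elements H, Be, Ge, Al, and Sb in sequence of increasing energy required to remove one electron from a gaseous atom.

Al, Ge, Sb, Be, H

H is in period 1, group 1; Be is in period 2, group 2; Al is in period 3, group 13; Ge is in period 4, group 14; Sb is in period 5, group 15.
First ionization energy rises across a period (greater Z_eff holds electrons more tightly) and falls down a group (valence electrons are farther from the nucleus).
A diagonal step moves right (one effect) and down (the opposite effect) at once.
Ge > Al: period and group pull opposite ways; the across-period shift dominates (762 vs 578 kJ/mol).
Sb > Ge: the two effects oppose for this pair; the across-period effect wins (831 vs 762 kJ/mol).
Be > Sb: period and group pull opposite ways; the down-group shift dominates (900 vs 831 kJ/mol).
H > Be: the two effects oppose for this pair; the down-group effect wins (1312 vs 900 kJ/mol).
Tabulated first ionization energy (kJ/mol): H 1312, Be 900, Al 578, Ge 762, Sb 831.
So from lowest to highest: Al < Ge < Sb < Be < H.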